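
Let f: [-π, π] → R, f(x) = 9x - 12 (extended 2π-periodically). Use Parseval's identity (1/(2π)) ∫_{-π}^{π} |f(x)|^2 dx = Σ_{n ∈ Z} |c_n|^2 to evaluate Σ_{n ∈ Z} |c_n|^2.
Σ |c_n|^2 = 27π^2 + 144

Expand and integrate term by term over [-π, π]:
  ∫ (9x)^2 dx = 81·(2π^3/3); ∫ 2·9·(-12)·x dx = 0 (odd integrand); ∫ (-12)^2 dx = 144·2π.
So (1/(2π)) ∫_{-π}^{π} (9x - 12)^2 dx = 81π^2/3 + 144 = 27π^2 + 144.
Parseval ⇒ Σ |c_n|^2 = 27π^2 + 144.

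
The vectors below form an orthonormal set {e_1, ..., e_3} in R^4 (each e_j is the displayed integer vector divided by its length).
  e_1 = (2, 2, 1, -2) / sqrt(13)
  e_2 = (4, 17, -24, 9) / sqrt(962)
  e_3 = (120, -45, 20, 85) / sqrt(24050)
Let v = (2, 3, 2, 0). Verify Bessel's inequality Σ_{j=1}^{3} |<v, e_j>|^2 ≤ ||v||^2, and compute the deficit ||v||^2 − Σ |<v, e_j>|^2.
Σ |<v, e_j>|^2 = 157/13; ||v||^2 = 17; deficit = 64/13

Write each e_j = u_j / sqrt(<u_j, u_j>) where u_j is the displayed integer vector. Then <v, e_j> = <v, u_j> / sqrt(<u_j, u_j>), so |<v, e_j>|^2 = <v, u_j>^2 / <u_j, u_j>.
Coefficients: <v, e_1> = 12/sqrt(13), <v, e_2> = 11/sqrt(962), <v, e_3> = 145/sqrt(24050).
Square and sum: Σ |<v, e_j>|^2 = 157/13.
Compute ||v||^2 = v·v = 17.
Deficit = 17 − 157/13 = 64/13 ≥ 0, confirming Bessel's inequality. (The deficit equals ||v − Σ <v,e_j> e_j||^2, the squared distance from v to span{e_j}.)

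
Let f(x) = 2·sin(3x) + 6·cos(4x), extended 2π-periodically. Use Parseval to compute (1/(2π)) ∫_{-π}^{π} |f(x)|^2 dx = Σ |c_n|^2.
Σ |c_n|^2 = 20

Expand |f|^2 and use orthogonality of {sin(nx), cos(mx)} on [-π, π]:
  ∫_{-π}^{π} sin(nx)^2 dx = π, ∫ cos(mx)^2 dx = π, and cross terms integrate to 0.
So ∫_{-π}^{π} f(x)^2 dx = 2^2 · π + 6^2 · π = (4 + 36)π.
Divide by 2π: (4 + 36)/2 = 20.
By Parseval, this equals Σ |c_n|^2.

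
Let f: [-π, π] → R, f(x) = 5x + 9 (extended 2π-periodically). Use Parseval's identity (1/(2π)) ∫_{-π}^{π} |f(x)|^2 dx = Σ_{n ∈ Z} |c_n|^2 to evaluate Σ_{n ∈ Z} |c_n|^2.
Σ |c_n|^2 = 25π^2/3 + 81

Expand and integrate term by term over [-π, π]:
  ∫ (5x)^2 dx = 25·(2π^3/3); ∫ 2·5·(9)·x dx = 0 (odd integrand); ∫ 9^2 dx = 81·2π.
So (1/(2π)) ∫_{-π}^{π} (5x + 9)^2 dx = 25π^2/3 + 81 = 25π^2/3 + 81.
Parseval ⇒ Σ |c_n|^2 = 25π^2/3 + 81.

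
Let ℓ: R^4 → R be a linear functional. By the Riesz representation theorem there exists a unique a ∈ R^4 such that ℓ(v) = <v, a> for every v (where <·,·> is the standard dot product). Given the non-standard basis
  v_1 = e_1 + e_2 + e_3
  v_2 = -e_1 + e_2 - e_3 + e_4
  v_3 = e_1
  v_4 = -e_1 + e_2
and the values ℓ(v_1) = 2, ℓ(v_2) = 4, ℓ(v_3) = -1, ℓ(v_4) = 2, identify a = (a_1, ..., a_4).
a = (-1, 1, 2, 4)

Write a = (a_1, ..., a_4) in the standard basis. For each basis vector v_i, ℓ(v_i) = <v_i, a> is a linear equation in the a_j's. Collect the n equations into a matrix system V a = ℓ, where row i of V is v_i (expressed in the standard basis). Since V is invertible (lower-triangular with 1s on the diagonal, up to permutation), solve by back-substitution:
  V =
[[1, 1, 1, 0],
 [-1, 1, -1, 1],
 [1, 0, 0, 0],
 [-1, 1, 0, 0]]
  V a = (2, 4, -1, 2)
Solving gives a = (-1, 1, 2, 4).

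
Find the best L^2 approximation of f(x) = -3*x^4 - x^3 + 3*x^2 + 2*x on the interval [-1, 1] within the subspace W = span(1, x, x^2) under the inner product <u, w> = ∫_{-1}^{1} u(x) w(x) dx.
g(x) = 3*x^2/7 + 7*x/5 + 9/35

The best approximation g ∈ W is the orthogonal projection of f onto W. Writing g = a_0 + a_1 x + a_2 x^2, the coefficients solve the normal equations G · a = b where
  G_{ij} = <φ_i, φ_j> and b_i = <f, φ_i>, with φ_0 = 1, φ_1 = x, φ_2 = x^2.
G =
  [2, 0, 2/3]
  [0, 2/3, 0]
  [2/3, 0, 2/5],
b = (4/5, 14/15, 12/35).
Solving gives a_0 = 9/35, a_1 = 7/5, a_2 = 3/7, so
  g(x) = 3*x^2/7 + 7*x/5 + 9/35.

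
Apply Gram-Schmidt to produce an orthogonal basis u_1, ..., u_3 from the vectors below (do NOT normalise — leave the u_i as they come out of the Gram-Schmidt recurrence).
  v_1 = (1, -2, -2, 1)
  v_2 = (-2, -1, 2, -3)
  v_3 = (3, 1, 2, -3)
Orthogonal basis:
  u_1 = (1, -2, -2, 1)
  u_2 = (-13/10, -12/5, 3/5, -23/10)
  u_3 = (495/131, 17/131, 94/131, -273/131)

Apply the Gram-Schmidt recurrence
  u_1 = v_1
  u_i = v_i − Σ_{j<i} ((v_i · u_j) / (u_j · u_j)) · u_j.

Step by step this gives:
  u_1 = (1, -2, -2, 1)
  u_2 = (-13/10, -12/5, 3/5, -23/10)
  u_3 = (495/131, 17/131, 94/131, -273/131)

Orthogonality check:
  u_2 · u_1 = 0 (should be 0)
  u_3 · u_1 = 0 (should be 0)
  u_3 · u_2 = 0 (should be 0)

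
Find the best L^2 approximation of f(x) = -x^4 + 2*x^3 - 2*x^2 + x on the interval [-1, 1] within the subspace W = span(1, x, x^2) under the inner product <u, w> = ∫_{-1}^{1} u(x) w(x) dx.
g(x) = -20*x^2/7 + 11*x/5 + 3/35

The best approximation g ∈ W is the orthogonal projection of f onto W. Writing g = a_0 + a_1 x + a_2 x^2, the coefficients solve the normal equations G · a = b where
  G_{ij} = <φ_i, φ_j> and b_i = <f, φ_i>, with φ_0 = 1, φ_1 = x, φ_2 = x^2.
G =
  [2, 0, 2/3]
  [0, 2/3, 0]
  [2/3, 0, 2/5],
b = (-26/15, 22/15, -38/35).
Solving gives a_0 = 3/35, a_1 = 11/5, a_2 = -20/7, so
  g(x) = -20*x^2/7 + 11*x/5 + 3/35.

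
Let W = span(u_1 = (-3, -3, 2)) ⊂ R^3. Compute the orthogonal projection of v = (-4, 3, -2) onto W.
proj_W(v) = (3/22, 3/22, -1/11)

Set up U = [u_1 | ... | u_1] ∈ R^(3×1). The projector onto W = col(U) is P = U (U^T U)^(-1) U^T.
Compute U^T U =
  [22],
and U^T v = (-1).
Solve U^T U · c = U^T v for the coefficients: c = (-1/22). The projection is proj_W(v) = U c.
Check: (v - proj_W(v)) · u_1 = 0  (should be 0).
Result: proj_W(v) = (3/22, 3/22, -1/11).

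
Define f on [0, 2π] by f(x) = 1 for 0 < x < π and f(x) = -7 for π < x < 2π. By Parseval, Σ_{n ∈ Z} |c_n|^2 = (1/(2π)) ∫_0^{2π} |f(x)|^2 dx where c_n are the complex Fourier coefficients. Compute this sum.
Σ |c_n|^2 = 25

Parseval equates the L^2 energy of f (normalised by 1/(2π)) with the ℓ^2 sum of its Fourier coefficients: (1/(2π)) ∫_0^{2π} |f|^2 = Σ |c_n|^2.
Compute the left side: (1/(2π)) [∫_0^π 1^2 dx + ∫_π^{2π} (-7)^2 dx] = (1/(2π)) · (1π + 49π) = (1 + 49)/2 = 25.
So Σ_{n ∈ Z} |c_n|^2 = 25.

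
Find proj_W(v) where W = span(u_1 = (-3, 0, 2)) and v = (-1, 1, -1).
proj_W(v) = (-3/13, 0, 2/13)

Set up U = [u_1 | ... | u_1] ∈ R^(3×1). The projector onto W = col(U) is P = U (U^T U)^(-1) U^T.
Compute U^T U =
  [13],
and U^T v = (1).
Solve U^T U · c = U^T v for the coefficients: c = (1/13). The projection is proj_W(v) = U c.
Check: (v - proj_W(v)) · u_1 = 0  (should be 0).
Result: proj_W(v) = (-3/13, 0, 2/13).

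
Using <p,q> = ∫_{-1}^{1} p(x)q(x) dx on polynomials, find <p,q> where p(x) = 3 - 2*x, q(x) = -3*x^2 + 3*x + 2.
<p,q> = 2

Expand the product: p(x)·q(x) = 6*x^3 - 15*x^2 + 5*x + 6.
∫_{-1}^{1} of each monomial x^k gives [2/(k+1) if k even, 0 if k odd]. Integrating term-by-term (or equivalently evaluating the antiderivative F(x) = 3*x^4/2 - 5*x^3 + 5*x^2/2 + 6*x at the endpoints):
  F(1) − F(−1) = 5 − (3) = 2.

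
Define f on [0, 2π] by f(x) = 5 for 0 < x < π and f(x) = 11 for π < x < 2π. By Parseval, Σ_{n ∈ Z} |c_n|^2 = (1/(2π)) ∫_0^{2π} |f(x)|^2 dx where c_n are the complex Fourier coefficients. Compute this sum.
Σ |c_n|^2 = 73

Parseval equates the L^2 energy of f (normalised by 1/(2π)) with the ℓ^2 sum of its Fourier coefficients: (1/(2π)) ∫_0^{2π} |f|^2 = Σ |c_n|^2.
Compute the left side: (1/(2π)) [∫_0^π 5^2 dx + ∫_π^{2π} 11^2 dx] = (1/(2π)) · (25π + 121π) = (25 + 121)/2 = 73.
So Σ_{n ∈ Z} |c_n|^2 = 73.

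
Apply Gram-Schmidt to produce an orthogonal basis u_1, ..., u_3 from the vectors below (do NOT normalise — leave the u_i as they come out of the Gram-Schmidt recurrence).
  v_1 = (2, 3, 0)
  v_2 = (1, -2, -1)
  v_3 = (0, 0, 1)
Orthogonal basis:
  u_1 = (2, 3, 0)
  u_2 = (21/13, -14/13, -1)
  u_3 = (21/62, -7/31, 49/62)

Apply the Gram-Schmidt recurrence
  u_1 = v_1
  u_i = v_i − Σ_{j<i} ((v_i · u_j) / (u_j · u_j)) · u_j.

Step by step this gives:
  u_1 = (2, 3, 0)
  u_2 = (21/13, -14/13, -1)
  u_3 = (21/62, -7/31, 49/62)

Orthogonality check:
  u_2 · u_1 = 0 (should be 0)
  u_3 · u_1 = 0 (should be 0)
  u_3 · u_2 = 0 (should be 0)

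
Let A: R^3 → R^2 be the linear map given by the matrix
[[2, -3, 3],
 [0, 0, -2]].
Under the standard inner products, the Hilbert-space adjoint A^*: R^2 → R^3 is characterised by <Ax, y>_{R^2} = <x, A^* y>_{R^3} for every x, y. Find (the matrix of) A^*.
A^* = A^T =
[[2, 0],
 [-3, 0],
 [3, -2]]

For real matrices with standard dot products, the defining identity <Ax, y> = <x, A^* y> gives (Ax)^T y = x^T (A^*) y, i.e. x^T A^T y = x^T (A^*) y. Since this holds for all x, y, we must have A^* = A^T. Therefore
A^* =
[[2, 0],
 [-3, 0],
 [3, -2]].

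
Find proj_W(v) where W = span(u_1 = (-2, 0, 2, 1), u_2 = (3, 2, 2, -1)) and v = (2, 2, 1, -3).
proj_W(v) = (50/17, 80/51, 50/51, -55/51)

Set up U = [u_1 | ... | u_2] ∈ R^(4×2). The projector onto W = col(U) is P = U (U^T U)^(-1) U^T.
Compute U^T U =
  [9, -3]
  [-3, 18],
and U^T v = (-5, 15).
Solve U^T U · c = U^T v for the coefficients: c = (-5/17, 40/51). The projection is proj_W(v) = U c.
Check: (v - proj_W(v)) · u_1 = 0  (should be 0).
Check: (v - proj_W(v)) · u_2 = 0  (should be 0).
Result: proj_W(v) = (50/17, 80/51, 50/51, -55/51).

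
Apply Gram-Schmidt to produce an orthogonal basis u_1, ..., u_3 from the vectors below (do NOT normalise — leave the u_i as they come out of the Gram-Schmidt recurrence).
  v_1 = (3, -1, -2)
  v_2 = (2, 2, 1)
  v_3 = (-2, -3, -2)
Orthogonal basis:
  u_1 = (3, -1, -2)
  u_2 = (11/7, 15/7, 9/7)
  u_3 = (-3/122, 7/122, -4/61)

Apply the Gram-Schmidt recurrence
  u_1 = v_1
  u_i = v_i − Σ_{j<i} ((v_i · u_j) / (u_j · u_j)) · u_j.

Step by step this gives:
  u_1 = (3, -1, -2)
  u_2 = (11/7, 15/7, 9/7)
  u_3 = (-3/122, 7/122, -4/61)

Orthogonality check:
  u_2 · u_1 = 0 (should be 0)
  u_3 · u_1 = 0 (should be 0)
  u_3 · u_2 = 0 (should be 0)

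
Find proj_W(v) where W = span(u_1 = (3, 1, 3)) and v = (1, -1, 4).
proj_W(v) = (42/19, 14/19, 42/19)

Set up U = [u_1 | ... | u_1] ∈ R^(3×1). The projector onto W = col(U) is P = U (U^T U)^(-1) U^T.
Compute U^T U =
  [19],
and U^T v = (14).
Solve U^T U · c = U^T v for the coefficients: c = (14/19). The projection is proj_W(v) = U c.
Check: (v - proj_W(v)) · u_1 = 0  (should be 0).
Result: proj_W(v) = (42/19, 14/19, 42/19).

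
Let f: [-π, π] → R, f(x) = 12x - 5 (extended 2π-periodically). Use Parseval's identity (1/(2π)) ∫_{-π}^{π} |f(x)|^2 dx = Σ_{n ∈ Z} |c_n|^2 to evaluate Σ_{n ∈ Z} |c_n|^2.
Σ |c_n|^2 = 48π^2 + 25

Expand and integrate term by term over [-π, π]:
  ∫ (12x)^2 dx = 144·(2π^3/3); ∫ 2·12·(-5)·x dx = 0 (odd integrand); ∫ (-5)^2 dx = 25·2π.
So (1/(2π)) ∫_{-π}^{π} (12x - 5)^2 dx = 144π^2/3 + 25 = 48π^2 + 25.
Parseval ⇒ Σ |c_n|^2 = 48π^2 + 25.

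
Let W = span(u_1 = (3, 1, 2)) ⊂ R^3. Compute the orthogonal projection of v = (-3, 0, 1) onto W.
proj_W(v) = (-3/2, -1/2, -1)

Set up U = [u_1 | ... | u_1] ∈ R^(3×1). The projector onto W = col(U) is P = U (U^T U)^(-1) U^T.
Compute U^T U =
  [14],
and U^T v = (-7).
Solve U^T U · c = U^T v for the coefficients: c = (-1/2). The projection is proj_W(v) = U c.
Check: (v - proj_W(v)) · u_1 = 0  (should be 0).
Result: proj_W(v) = (-3/2, -1/2, -1).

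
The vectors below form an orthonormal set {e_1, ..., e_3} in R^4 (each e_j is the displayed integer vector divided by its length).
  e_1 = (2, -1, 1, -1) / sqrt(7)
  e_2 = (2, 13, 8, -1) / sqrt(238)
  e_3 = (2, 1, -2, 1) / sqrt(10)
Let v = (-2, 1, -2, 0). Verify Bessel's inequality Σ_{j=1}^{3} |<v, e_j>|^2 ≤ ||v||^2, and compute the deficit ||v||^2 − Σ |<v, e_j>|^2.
Σ |<v, e_j>|^2 = 621/85; ||v||^2 = 9; deficit = 144/85

Write each e_j = u_j / sqrt(<u_j, u_j>) where u_j is the displayed integer vector. Then <v, e_j> = <v, u_j> / sqrt(<u_j, u_j>), so |<v, e_j>|^2 = <v, u_j>^2 / <u_j, u_j>.
Coefficients: <v, e_1> = -7/sqrt(7), <v, e_2> = -7/sqrt(238), <v, e_3> = 1/sqrt(10).
Square and sum: Σ |<v, e_j>|^2 = 621/85.
Compute ||v||^2 = v·v = 9.
Deficit = 9 − 621/85 = 144/85 ≥ 0, confirming Bessel's inequality. (The deficit equals ||v − Σ <v,e_j> e_j||^2, the squared distance from v to span{e_j}.)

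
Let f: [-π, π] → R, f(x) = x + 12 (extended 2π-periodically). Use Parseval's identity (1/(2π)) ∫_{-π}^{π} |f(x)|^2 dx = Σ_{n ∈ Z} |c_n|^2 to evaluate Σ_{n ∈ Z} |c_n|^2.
Σ |c_n|^2 = π^2/3 + 144

Expand and integrate term by term over [-π, π]:
  ∫ (x)^2 dx = 1·(2π^3/3); ∫ 2·1·(12)·x dx = 0 (odd integrand); ∫ 12^2 dx = 144·2π.
So (1/(2π)) ∫_{-π}^{π} (x + 12)^2 dx = 1π^2/3 + 144 = π^2/3 + 144.
Parseval ⇒ Σ |c_n|^2 = π^2/3 + 144.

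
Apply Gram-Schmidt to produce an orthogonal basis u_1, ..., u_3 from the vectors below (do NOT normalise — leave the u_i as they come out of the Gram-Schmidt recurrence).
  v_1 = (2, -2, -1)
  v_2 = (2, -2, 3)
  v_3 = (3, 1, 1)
Orthogonal basis:
  u_1 = (2, -2, -1)
  u_2 = (8/9, -8/9, 32/9)
  u_3 = (2, 2, 0)

Apply the Gram-Schmidt recurrence
  u_1 = v_1
  u_i = v_i − Σ_{j<i} ((v_i · u_j) / (u_j · u_j)) · u_j.

Step by step this gives:
  u_1 = (2, -2, -1)
  u_2 = (8/9, -8/9, 32/9)
  u_3 = (2, 2, 0)

Orthogonality check:
  u_2 · u_1 = 0 (should be 0)
  u_3 · u_1 = 0 (should be 0)
  u_3 · u_2 = 0 (should be 0)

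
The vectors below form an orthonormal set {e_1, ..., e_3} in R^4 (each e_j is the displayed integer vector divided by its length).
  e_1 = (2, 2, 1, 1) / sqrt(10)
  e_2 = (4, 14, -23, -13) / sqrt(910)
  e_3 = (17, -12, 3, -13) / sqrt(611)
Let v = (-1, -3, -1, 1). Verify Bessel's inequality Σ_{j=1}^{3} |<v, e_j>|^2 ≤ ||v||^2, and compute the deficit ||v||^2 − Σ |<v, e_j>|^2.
Σ |<v, e_j>|^2 = 2579/329; ||v||^2 = 12; deficit = 1369/329

Write each e_j = u_j / sqrt(<u_j, u_j>) where u_j is the displayed integer vector. Then <v, e_j> = <v, u_j> / sqrt(<u_j, u_j>), so |<v, e_j>|^2 = <v, u_j>^2 / <u_j, u_j>.
Coefficients: <v, e_1> = -8/sqrt(10), <v, e_2> = -36/sqrt(910), <v, e_3> = 3/sqrt(611).
Square and sum: Σ |<v, e_j>|^2 = 2579/329.
Compute ||v||^2 = v·v = 12.
Deficit = 12 − 2579/329 = 1369/329 ≥ 0, confirming Bessel's inequality. (The deficit equals ||v − Σ <v,e_j> e_j||^2, the squared distance from v to span{e_j}.)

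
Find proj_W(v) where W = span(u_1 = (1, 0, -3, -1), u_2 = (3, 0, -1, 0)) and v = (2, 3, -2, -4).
proj_W(v) = (60/37, 0, -116/37, -36/37)

Set up U = [u_1 | ... | u_2] ∈ R^(4×2). The projector onto W = col(U) is P = U (U^T U)^(-1) U^T.
Compute U^T U =
  [11, 6]
  [6, 10],
and U^T v = (12, 8).
Solve U^T U · c = U^T v for the coefficients: c = (36/37, 8/37). The projection is proj_W(v) = U c.
Check: (v - proj_W(v)) · u_1 = 0  (should be 0).
Check: (v - proj_W(v)) · u_2 = 0  (should be 0).
Result: proj_W(v) = (60/37, 0, -116/37, -36/37).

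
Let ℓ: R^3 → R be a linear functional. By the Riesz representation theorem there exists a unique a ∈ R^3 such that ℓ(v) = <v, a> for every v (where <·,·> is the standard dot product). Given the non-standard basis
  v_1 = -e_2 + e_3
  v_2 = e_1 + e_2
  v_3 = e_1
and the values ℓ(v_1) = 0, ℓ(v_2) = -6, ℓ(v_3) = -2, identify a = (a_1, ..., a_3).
a = (-2, -4, -4)

Write a = (a_1, ..., a_3) in the standard basis. For each basis vector v_i, ℓ(v_i) = <v_i, a> is a linear equation in the a_j's. Collect the n equations into a matrix system V a = ℓ, where row i of V is v_i (expressed in the standard basis). Since V is invertible (lower-triangular with 1s on the diagonal, up to permutation), solve by back-substitution:
  V =
[[0, -1, 1],
 [1, 1, 0],
 [1, 0, 0]]
  V a = (0, -6, -2)
Solving gives a = (-2, -4, -4).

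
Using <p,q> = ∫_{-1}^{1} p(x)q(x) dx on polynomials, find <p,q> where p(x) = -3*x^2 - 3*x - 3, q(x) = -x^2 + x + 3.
<p,q> = -114/5

Expand the product: p(x)·q(x) = 3*x^4 - 9*x^2 - 12*x - 9.
∫_{-1}^{1} of each monomial x^k gives [2/(k+1) if k even, 0 if k odd]. Integrating term-by-term (or equivalently evaluating the antiderivative F(x) = 3*x^5/5 - 3*x^3 - 6*x^2 - 9*x at the endpoints):
  F(1) − F(−1) = -87/5 − (27/5) = -114/5.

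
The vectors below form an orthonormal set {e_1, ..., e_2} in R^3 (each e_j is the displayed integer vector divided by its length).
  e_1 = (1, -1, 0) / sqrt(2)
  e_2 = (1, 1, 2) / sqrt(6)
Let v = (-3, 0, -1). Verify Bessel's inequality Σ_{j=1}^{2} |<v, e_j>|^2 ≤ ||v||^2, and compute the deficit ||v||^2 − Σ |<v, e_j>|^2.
Σ |<v, e_j>|^2 = 26/3; ||v||^2 = 10; deficit = 4/3

Write each e_j = u_j / sqrt(<u_j, u_j>) where u_j is the displayed integer vector. Then <v, e_j> = <v, u_j> / sqrt(<u_j, u_j>), so |<v, e_j>|^2 = <v, u_j>^2 / <u_j, u_j>.
Coefficients: <v, e_1> = -3/sqrt(2), <v, e_2> = -5/sqrt(6).
Square and sum: Σ |<v, e_j>|^2 = 26/3.
Compute ||v||^2 = v·v = 10.
Deficit = 10 − 26/3 = 4/3 ≥ 0, confirming Bessel's inequality. (The deficit equals ||v − Σ <v,e_j> e_j||^2, the squared distance from v to span{e_j}.)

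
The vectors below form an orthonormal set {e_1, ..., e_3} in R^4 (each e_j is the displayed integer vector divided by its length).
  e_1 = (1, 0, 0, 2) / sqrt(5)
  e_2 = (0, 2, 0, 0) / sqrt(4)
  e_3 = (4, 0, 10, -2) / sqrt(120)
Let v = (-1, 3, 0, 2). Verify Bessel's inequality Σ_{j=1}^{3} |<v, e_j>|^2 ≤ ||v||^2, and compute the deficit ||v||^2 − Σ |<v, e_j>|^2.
Σ |<v, e_j>|^2 = 34/3; ||v||^2 = 14; deficit = 8/3

Write each e_j = u_j / sqrt(<u_j, u_j>) where u_j is the displayed integer vector. Then <v, e_j> = <v, u_j> / sqrt(<u_j, u_j>), so |<v, e_j>|^2 = <v, u_j>^2 / <u_j, u_j>.
Coefficients: <v, e_1> = 3/sqrt(5), <v, e_2> = 6/sqrt(4), <v, e_3> = -8/sqrt(120).
Square and sum: Σ |<v, e_j>|^2 = 34/3.
Compute ||v||^2 = v·v = 14.
Deficit = 14 − 34/3 = 8/3 ≥ 0, confirming Bessel's inequality. (The deficit equals ||v − Σ <v,e_j> e_j||^2, the squared distance from v to span{e_j}.)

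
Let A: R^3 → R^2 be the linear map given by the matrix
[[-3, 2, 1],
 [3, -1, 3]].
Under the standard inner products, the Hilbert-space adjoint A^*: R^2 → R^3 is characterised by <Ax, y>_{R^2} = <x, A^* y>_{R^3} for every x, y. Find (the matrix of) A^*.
A^* = A^T =
[[-3, 3],
 [2, -1],
 [1, 3]]

For real matrices with standard dot products, the defining identity <Ax, y> = <x, A^* y> gives (Ax)^T y = x^T (A^*) y, i.e. x^T A^T y = x^T (A^*) y. Since this holds for all x, y, we must have A^* = A^T. Therefore
A^* =
[[-3, 3],
 [2, -1],
 [1, 3]].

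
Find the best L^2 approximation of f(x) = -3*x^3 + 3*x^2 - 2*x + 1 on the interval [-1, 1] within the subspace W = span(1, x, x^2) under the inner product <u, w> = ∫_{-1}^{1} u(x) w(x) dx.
g(x) = 3*x^2 - 19*x/5 + 1

The best approximation g ∈ W is the orthogonal projection of f onto W. Writing g = a_0 + a_1 x + a_2 x^2, the coefficients solve the normal equations G · a = b where
  G_{ij} = <φ_i, φ_j> and b_i = <f, φ_i>, with φ_0 = 1, φ_1 = x, φ_2 = x^2.
G =
  [2, 0, 2/3]
  [0, 2/3, 0]
  [2/3, 0, 2/5],
b = (4, -38/15, 28/15).
Solving gives a_0 = 1, a_1 = -19/5, a_2 = 3, so
  g(x) = 3*x^2 - 19*x/5 + 1.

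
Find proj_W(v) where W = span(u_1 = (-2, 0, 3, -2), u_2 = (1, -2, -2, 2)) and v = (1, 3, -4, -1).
proj_W(v) = (23/11, 254/77, -178/77, 34/77)

Set up U = [u_1 | ... | u_2] ∈ R^(4×2). The projector onto W = col(U) is P = U (U^T U)^(-1) U^T.
Compute U^T U =
  [17, -12]
  [-12, 13],
and U^T v = (-12, 1).
Solve U^T U · c = U^T v for the coefficients: c = (-144/77, -127/77). The projection is proj_W(v) = U c.
Check: (v - proj_W(v)) · u_1 = 0  (should be 0).
Check: (v - proj_W(v)) · u_2 = 0  (should be 0).
Result: proj_W(v) = (23/11, 254/77, -178/77, 34/77).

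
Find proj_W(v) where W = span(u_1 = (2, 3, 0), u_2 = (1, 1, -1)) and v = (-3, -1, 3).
proj_W(v) = (-15/7, -11/7, 23/7)

Set up U = [u_1 | ... | u_2] ∈ R^(3×2). The projector onto W = col(U) is P = U (U^T U)^(-1) U^T.
Compute U^T U =
  [13, 5]
  [5, 3],
and U^T v = (-9, -7).
Solve U^T U · c = U^T v for the coefficients: c = (4/7, -23/7). The projection is proj_W(v) = U c.
Check: (v - proj_W(v)) · u_1 = 0  (should be 0).
Check: (v - proj_W(v)) · u_2 = 0  (should be 0).
Result: proj_W(v) = (-15/7, -11/7, 23/7).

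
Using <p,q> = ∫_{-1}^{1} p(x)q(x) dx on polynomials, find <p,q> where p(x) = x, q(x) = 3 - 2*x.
<p,q> = -4/3

Expand the product: p(x)·q(x) = -2*x^2 + 3*x.
∫_{-1}^{1} of each monomial x^k gives [2/(k+1) if k even, 0 if k odd]. Integrating term-by-term (or equivalently evaluating the antiderivative F(x) = -2*x^3/3 + 3*x^2/2 at the endpoints):
  F(1) − F(−1) = 5/6 − (13/6) = -4/3.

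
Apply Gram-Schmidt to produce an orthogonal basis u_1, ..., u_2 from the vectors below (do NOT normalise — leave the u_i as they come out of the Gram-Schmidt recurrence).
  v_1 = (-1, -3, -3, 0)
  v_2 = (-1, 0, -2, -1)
Orthogonal basis:
  u_1 = (-1, -3, -3, 0)
  u_2 = (-12/19, 21/19, -17/19, -1)

Apply the Gram-Schmidt recurrence
  u_1 = v_1
  u_i = v_i − Σ_{j<i} ((v_i · u_j) / (u_j · u_j)) · u_j.

Step by step this gives:
  u_1 = (-1, -3, -3, 0)
  u_2 = (-12/19, 21/19, -17/19, -1)

Orthogonality check:
  u_2 · u_1 = 0 (should be 0)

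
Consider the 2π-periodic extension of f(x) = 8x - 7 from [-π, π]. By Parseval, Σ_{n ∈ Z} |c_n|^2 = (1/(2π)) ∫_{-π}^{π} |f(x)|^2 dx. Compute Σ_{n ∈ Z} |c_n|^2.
Σ |c_n|^2 = 64π^2/3 + 49

Expand and integrate term by term over [-π, π]:
  ∫ (8x)^2 dx = 64·(2π^3/3); ∫ 2·8·(-7)·x dx = 0 (odd integrand); ∫ (-7)^2 dx = 49·2π.
So (1/(2π)) ∫_{-π}^{π} (8x - 7)^2 dx = 64π^2/3 + 49 = 64π^2/3 + 49.
Parseval ⇒ Σ |c_n|^2 = 64π^2/3 + 49.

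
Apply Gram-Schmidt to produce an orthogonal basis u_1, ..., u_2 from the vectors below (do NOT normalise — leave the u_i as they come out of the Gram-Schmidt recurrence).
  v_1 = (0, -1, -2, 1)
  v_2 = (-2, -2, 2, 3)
Orthogonal basis:
  u_1 = (0, -1, -2, 1)
  u_2 = (-2, -11/6, 7/3, 17/6)

Apply the Gram-Schmidt recurrence
  u_1 = v_1
  u_i = v_i − Σ_{j<i} ((v_i · u_j) / (u_j · u_j)) · u_j.

Step by step this gives:
  u_1 = (0, -1, -2, 1)
  u_2 = (-2, -11/6, 7/3, 17/6)

Orthogonality check:
  u_2 · u_1 = 0 (should be 0)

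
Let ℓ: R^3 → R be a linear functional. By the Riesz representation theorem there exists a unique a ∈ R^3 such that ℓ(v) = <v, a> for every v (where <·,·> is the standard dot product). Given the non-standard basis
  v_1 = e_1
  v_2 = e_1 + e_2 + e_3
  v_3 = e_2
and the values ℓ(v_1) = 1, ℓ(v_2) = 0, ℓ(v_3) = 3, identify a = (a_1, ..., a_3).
a = (1, 3, -4)

Write a = (a_1, ..., a_3) in the standard basis. For each basis vector v_i, ℓ(v_i) = <v_i, a> is a linear equation in the a_j's. Collect the n equations into a matrix system V a = ℓ, where row i of V is v_i (expressed in the standard basis). Since V is invertible (lower-triangular with 1s on the diagonal, up to permutation), solve by back-substitution:
  V =
[[1, 0, 0],
 [1, 1, 1],
 [0, 1, 0]]
  V a = (1, 0, 3)
Solving gives a = (1, 3, -4).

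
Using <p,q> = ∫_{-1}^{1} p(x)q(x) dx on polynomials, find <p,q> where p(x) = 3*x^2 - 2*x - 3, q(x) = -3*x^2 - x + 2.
<p,q> = -64/15

Expand the product: p(x)·q(x) = -9*x^4 + 3*x^3 + 17*x^2 - x - 6.
∫_{-1}^{1} of each monomial x^k gives [2/(k+1) if k even, 0 if k odd]. Integrating term-by-term (or equivalently evaluating the antiderivative F(x) = -9*x^5/5 + 3*x^4/4 + 17*x^3/3 - x^2/2 - 6*x at the endpoints):
  F(1) − F(−1) = -113/60 − (143/60) = -64/15.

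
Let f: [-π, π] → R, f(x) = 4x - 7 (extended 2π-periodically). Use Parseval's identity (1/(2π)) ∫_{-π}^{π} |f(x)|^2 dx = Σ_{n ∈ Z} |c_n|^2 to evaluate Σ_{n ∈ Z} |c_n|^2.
Σ |c_n|^2 = 16π^2/3 + 49

Expand and integrate term by term over [-π, π]:
  ∫ (4x)^2 dx = 16·(2π^3/3); ∫ 2·4·(-7)·x dx = 0 (odd integrand); ∫ (-7)^2 dx = 49·2π.
So (1/(2π)) ∫_{-π}^{π} (4x - 7)^2 dx = 16π^2/3 + 49 = 16π^2/3 + 49.
Parseval ⇒ Σ |c_n|^2 = 16π^2/3 + 49.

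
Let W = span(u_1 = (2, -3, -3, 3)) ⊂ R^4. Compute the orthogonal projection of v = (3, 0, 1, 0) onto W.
proj_W(v) = (6/31, -9/31, -9/31, 9/31)

Set up U = [u_1 | ... | u_1] ∈ R^(4×1). The projector onto W = col(U) is P = U (U^T U)^(-1) U^T.
Compute U^T U =
  [31],
and U^T v = (3).
Solve U^T U · c = U^T v for the coefficients: c = (3/31). The projection is proj_W(v) = U c.
Check: (v - proj_W(v)) · u_1 = 0  (should be 0).
Result: proj_W(v) = (6/31, -9/31, -9/31, 9/31).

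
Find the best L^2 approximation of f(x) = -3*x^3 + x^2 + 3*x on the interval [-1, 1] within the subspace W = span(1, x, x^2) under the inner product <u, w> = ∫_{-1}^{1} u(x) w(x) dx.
g(x) = x^2 + 6*x/5

The best approximation g ∈ W is the orthogonal projection of f onto W. Writing g = a_0 + a_1 x + a_2 x^2, the coefficients solve the normal equations G · a = b where
  G_{ij} = <φ_i, φ_j> and b_i = <f, φ_i>, with φ_0 = 1, φ_1 = x, φ_2 = x^2.
G =
  [2, 0, 2/3]
  [0, 2/3, 0]
  [2/3, 0, 2/5],
b = (2/3, 4/5, 2/5).
Solving gives a_0 = 0, a_1 = 6/5, a_2 = 1, so
  g(x) = x^2 + 6*x/5.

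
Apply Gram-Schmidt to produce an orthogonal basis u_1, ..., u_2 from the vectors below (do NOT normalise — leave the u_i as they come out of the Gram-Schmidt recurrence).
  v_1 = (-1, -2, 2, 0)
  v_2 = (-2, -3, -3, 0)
Orthogonal basis:
  u_1 = (-1, -2, 2, 0)
  u_2 = (-16/9, -23/9, -31/9, 0)

Apply the Gram-Schmidt recurrence
  u_1 = v_1
  u_i = v_i − Σ_{j<i} ((v_i · u_j) / (u_j · u_j)) · u_j.

Step by step this gives:
  u_1 = (-1, -2, 2, 0)
  u_2 = (-16/9, -23/9, -31/9, 0)

Orthogonality check:
  u_2 · u_1 = 0 (should be 0)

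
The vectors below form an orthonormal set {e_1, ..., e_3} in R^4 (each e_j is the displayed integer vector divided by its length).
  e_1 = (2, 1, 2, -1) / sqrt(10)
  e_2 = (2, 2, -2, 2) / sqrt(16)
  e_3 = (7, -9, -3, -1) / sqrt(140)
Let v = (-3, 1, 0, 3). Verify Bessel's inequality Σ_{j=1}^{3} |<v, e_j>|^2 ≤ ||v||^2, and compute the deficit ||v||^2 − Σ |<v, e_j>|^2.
Σ |<v, e_j>|^2 = 101/7; ||v||^2 = 19; deficit = 32/7

Write each e_j = u_j / sqrt(<u_j, u_j>) where u_j is the displayed integer vector. Then <v, e_j> = <v, u_j> / sqrt(<u_j, u_j>), so |<v, e_j>|^2 = <v, u_j>^2 / <u_j, u_j>.
Coefficients: <v, e_1> = -8/sqrt(10), <v, e_2> = 2/sqrt(16), <v, e_3> = -33/sqrt(140).
Square and sum: Σ |<v, e_j>|^2 = 101/7.
Compute ||v||^2 = v·v = 19.
Deficit = 19 − 101/7 = 32/7 ≥ 0, confirming Bessel's inequality. (The deficit equals ||v − Σ <v,e_j> e_j||^2, the squared distance from v to span{e_j}.)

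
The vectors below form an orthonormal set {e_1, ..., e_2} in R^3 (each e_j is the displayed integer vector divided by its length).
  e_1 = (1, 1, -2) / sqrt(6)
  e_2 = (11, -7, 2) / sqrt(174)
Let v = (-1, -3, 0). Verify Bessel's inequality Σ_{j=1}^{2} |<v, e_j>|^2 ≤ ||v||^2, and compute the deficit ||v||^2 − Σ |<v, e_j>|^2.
Σ |<v, e_j>|^2 = 94/29; ||v||^2 = 10; deficit = 196/29

Write each e_j = u_j / sqrt(<u_j, u_j>) where u_j is the displayed integer vector. Then <v, e_j> = <v, u_j> / sqrt(<u_j, u_j>), so |<v, e_j>|^2 = <v, u_j>^2 / <u_j, u_j>.
Coefficients: <v, e_1> = -4/sqrt(6), <v, e_2> = 10/sqrt(174).
Square and sum: Σ |<v, e_j>|^2 = 94/29.
Compute ||v||^2 = v·v = 10.
Deficit = 10 − 94/29 = 196/29 ≥ 0, confirming Bessel's inequality. (The deficit equals ||v − Σ <v,e_j> e_j||^2, the squared distance from v to span{e_j}.)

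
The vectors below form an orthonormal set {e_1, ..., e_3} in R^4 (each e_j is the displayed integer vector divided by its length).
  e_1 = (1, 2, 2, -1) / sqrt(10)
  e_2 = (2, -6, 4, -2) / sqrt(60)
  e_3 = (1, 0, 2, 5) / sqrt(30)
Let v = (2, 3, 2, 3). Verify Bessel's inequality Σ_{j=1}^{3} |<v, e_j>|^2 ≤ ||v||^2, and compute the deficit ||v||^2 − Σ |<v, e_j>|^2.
Σ |<v, e_j>|^2 = 126/5; ||v||^2 = 26; deficit = 4/5

Write each e_j = u_j / sqrt(<u_j, u_j>) where u_j is the displayed integer vector. Then <v, e_j> = <v, u_j> / sqrt(<u_j, u_j>), so |<v, e_j>|^2 = <v, u_j>^2 / <u_j, u_j>.
Coefficients: <v, e_1> = 9/sqrt(10), <v, e_2> = -12/sqrt(60), <v, e_3> = 21/sqrt(30).
Square and sum: Σ |<v, e_j>|^2 = 126/5.
Compute ||v||^2 = v·v = 26.
Deficit = 26 − 126/5 = 4/5 ≥ 0, confirming Bessel's inequality. (The deficit equals ||v − Σ <v,e_j> e_j||^2, the squared distance from v to span{e_j}.)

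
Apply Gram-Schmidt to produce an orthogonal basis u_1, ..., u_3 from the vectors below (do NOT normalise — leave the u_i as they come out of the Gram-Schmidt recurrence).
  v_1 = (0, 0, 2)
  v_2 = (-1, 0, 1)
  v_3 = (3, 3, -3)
Orthogonal basis:
  u_1 = (0, 0, 2)
  u_2 = (-1, 0, 0)
  u_3 = (0, 3, 0)

Apply the Gram-Schmidt recurrence
  u_1 = v_1
  u_i = v_i − Σ_{j<i} ((v_i · u_j) / (u_j · u_j)) · u_j.

Step by step this gives:
  u_1 = (0, 0, 2)
  u_2 = (-1, 0, 0)
  u_3 = (0, 3, 0)

Orthogonality check:
  u_2 · u_1 = 0 (should be 0)
  u_3 · u_1 = 0 (should be 0)
  u_3 · u_2 = 0 (should be 0)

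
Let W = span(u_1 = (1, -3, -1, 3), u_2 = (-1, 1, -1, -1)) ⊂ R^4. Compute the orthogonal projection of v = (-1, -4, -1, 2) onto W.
proj_W(v) = (5/11, -29/11, -19/11, 29/11)

Set up U = [u_1 | ... | u_2] ∈ R^(4×2). The projector onto W = col(U) is P = U (U^T U)^(-1) U^T.
Compute U^T U =
  [20, -6]
  [-6, 4],
and U^T v = (18, -4).
Solve U^T U · c = U^T v for the coefficients: c = (12/11, 7/11). The projection is proj_W(v) = U c.
Check: (v - proj_W(v)) · u_1 = 0  (should be 0).
Check: (v - proj_W(v)) · u_2 = 0  (should be 0).
Result: proj_W(v) = (5/11, -29/11, -19/11, 29/11).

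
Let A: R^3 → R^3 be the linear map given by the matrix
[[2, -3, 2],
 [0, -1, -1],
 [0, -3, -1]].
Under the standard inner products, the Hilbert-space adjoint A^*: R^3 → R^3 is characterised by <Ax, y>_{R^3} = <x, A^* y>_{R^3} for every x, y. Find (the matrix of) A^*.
A^* = A^T =
[[2, 0, 0],
 [-3, -1, -3],
 [2, -1, -1]]

For real matrices with standard dot products, the defining identity <Ax, y> = <x, A^* y> gives (Ax)^T y = x^T (A^*) y, i.e. x^T A^T y = x^T (A^*) y. Since this holds for all x, y, we must have A^* = A^T. Therefore
A^* =
[[2, 0, 0],
 [-3, -1, -3],
 [2, -1, -1]].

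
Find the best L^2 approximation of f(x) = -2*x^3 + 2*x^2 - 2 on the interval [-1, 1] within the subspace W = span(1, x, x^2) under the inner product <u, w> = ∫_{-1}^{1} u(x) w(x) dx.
g(x) = 2*x^2 - 6*x/5 - 2

The best approximation g ∈ W is the orthogonal projection of f onto W. Writing g = a_0 + a_1 x + a_2 x^2, the coefficients solve the normal equations G · a = b where
  G_{ij} = <φ_i, φ_j> and b_i = <f, φ_i>, with φ_0 = 1, φ_1 = x, φ_2 = x^2.
G =
  [2, 0, 2/3]
  [0, 2/3, 0]
  [2/3, 0, 2/5],
b = (-8/3, -4/5, -8/15).
Solving gives a_0 = -2, a_1 = -6/5, a_2 = 2, so
  g(x) = 2*x^2 - 6*x/5 - 2.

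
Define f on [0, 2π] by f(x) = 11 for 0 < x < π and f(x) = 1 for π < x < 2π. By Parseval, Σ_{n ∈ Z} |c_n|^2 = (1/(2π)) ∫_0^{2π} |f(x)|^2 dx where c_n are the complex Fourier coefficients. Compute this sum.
Σ |c_n|^2 = 61

Parseval equates the L^2 energy of f (normalised by 1/(2π)) with the ℓ^2 sum of its Fourier coefficients: (1/(2π)) ∫_0^{2π} |f|^2 = Σ |c_n|^2.
Compute the left side: (1/(2π)) [∫_0^π 11^2 dx + ∫_π^{2π} 1^2 dx] = (1/(2π)) · (121π + 1π) = (121 + 1)/2 = 61.
So Σ_{n ∈ Z} |c_n|^2 = 61.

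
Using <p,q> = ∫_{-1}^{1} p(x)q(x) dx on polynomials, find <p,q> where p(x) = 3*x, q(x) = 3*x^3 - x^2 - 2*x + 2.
<p,q> = -2/5

Expand the product: p(x)·q(x) = 9*x^4 - 3*x^3 - 6*x^2 + 6*x.
∫_{-1}^{1} of each monomial x^k gives [2/(k+1) if k even, 0 if k odd]. Integrating term-by-term (or equivalently evaluating the antiderivative F(x) = 9*x^5/5 - 3*x^4/4 - 2*x^3 + 3*x^2 at the endpoints):
  F(1) − F(−1) = 41/20 − (49/20) = -2/5.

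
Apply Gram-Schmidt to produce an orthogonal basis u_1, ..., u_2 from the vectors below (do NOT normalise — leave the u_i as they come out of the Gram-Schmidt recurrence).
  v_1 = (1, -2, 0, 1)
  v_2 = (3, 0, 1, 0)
Orthogonal basis:
  u_1 = (1, -2, 0, 1)
  u_2 = (5/2, 1, 1, -1/2)

Apply the Gram-Schmidt recurrence
  u_1 = v_1
  u_i = v_i − Σ_{j<i} ((v_i · u_j) / (u_j · u_j)) · u_j.

Step by step this gives:
  u_1 = (1, -2, 0, 1)
  u_2 = (5/2, 1, 1, -1/2)

Orthogonality check:
  u_2 · u_1 = 0 (should be 0)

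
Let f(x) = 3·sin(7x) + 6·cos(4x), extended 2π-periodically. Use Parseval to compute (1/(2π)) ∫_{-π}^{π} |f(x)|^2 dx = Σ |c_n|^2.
Σ |c_n|^2 = 45/2

Expand |f|^2 and use orthogonality of {sin(nx), cos(mx)} on [-π, π]:
  ∫_{-π}^{π} sin(nx)^2 dx = π, ∫ cos(mx)^2 dx = π, and cross terms integrate to 0.
So ∫_{-π}^{π} f(x)^2 dx = 3^2 · π + 6^2 · π = (9 + 36)π.
Divide by 2π: (9 + 36)/2 = 45/2.
By Parseval, this equals Σ |c_n|^2.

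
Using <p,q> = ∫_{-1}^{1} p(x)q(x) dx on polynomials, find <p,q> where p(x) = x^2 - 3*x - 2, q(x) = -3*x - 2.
<p,q> = 38/3

Expand the product: p(x)·q(x) = -3*x^3 + 7*x^2 + 12*x + 4.
∫_{-1}^{1} of each monomial x^k gives [2/(k+1) if k even, 0 if k odd]. Integrating term-by-term (or equivalently evaluating the antiderivative F(x) = -3*x^4/4 + 7*x^3/3 + 6*x^2 + 4*x at the endpoints):
  F(1) − F(−1) = 139/12 − (-13/12) = 38/3.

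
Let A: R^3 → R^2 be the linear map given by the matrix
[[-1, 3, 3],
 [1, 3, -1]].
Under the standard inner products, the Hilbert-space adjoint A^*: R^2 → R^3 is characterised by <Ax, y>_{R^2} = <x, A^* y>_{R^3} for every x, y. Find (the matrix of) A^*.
A^* = A^T =
[[-1, 1],
 [3, 3],
 [3, -1]]

For real matrices with standard dot products, the defining identity <Ax, y> = <x, A^* y> gives (Ax)^T y = x^T (A^*) y, i.e. x^T A^T y = x^T (A^*) y. Since this holds for all x, y, we must have A^* = A^T. Therefore
A^* =
[[-1, 1],
 [3, 3],
 [3, -1]].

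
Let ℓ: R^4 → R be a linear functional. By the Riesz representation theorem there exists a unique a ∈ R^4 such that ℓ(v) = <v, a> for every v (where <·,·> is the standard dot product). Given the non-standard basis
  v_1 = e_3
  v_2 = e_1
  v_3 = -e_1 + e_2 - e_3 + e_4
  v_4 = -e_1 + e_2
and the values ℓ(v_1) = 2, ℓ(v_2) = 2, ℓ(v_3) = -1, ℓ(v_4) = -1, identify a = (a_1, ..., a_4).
a = (2, 1, 2, 2)

Write a = (a_1, ..., a_4) in the standard basis. For each basis vector v_i, ℓ(v_i) = <v_i, a> is a linear equation in the a_j's. Collect the n equations into a matrix system V a = ℓ, where row i of V is v_i (expressed in the standard basis). Since V is invertible (lower-triangular with 1s on the diagonal, up to permutation), solve by back-substitution:
  V =
[[0, 0, 1, 0],
 [1, 0, 0, 0],
 [-1, 1, -1, 1],
 [-1, 1, 0, 0]]
  V a = (2, 2, -1, -1)
Solving gives a = (2, 1, 2, 2).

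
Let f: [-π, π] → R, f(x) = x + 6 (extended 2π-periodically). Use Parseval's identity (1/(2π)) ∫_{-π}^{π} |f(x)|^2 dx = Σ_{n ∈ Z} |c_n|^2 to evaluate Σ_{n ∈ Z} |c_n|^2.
Σ |c_n|^2 = π^2/3 + 36

Expand and integrate term by term over [-π, π]:
  ∫ (x)^2 dx = 1·(2π^3/3); ∫ 2·1·(6)·x dx = 0 (odd integrand); ∫ 6^2 dx = 36·2π.
So (1/(2π)) ∫_{-π}^{π} (x + 6)^2 dx = 1π^2/3 + 36 = π^2/3 + 36.
Parseval ⇒ Σ |c_n|^2 = π^2/3 + 36.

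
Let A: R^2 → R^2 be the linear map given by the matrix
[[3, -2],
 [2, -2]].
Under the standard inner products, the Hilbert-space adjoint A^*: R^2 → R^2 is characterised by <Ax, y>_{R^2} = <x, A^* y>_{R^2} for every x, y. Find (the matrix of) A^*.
A^* = A^T =
[[3, 2],
 [-2, -2]]

For real matrices with standard dot products, the defining identity <Ax, y> = <x, A^* y> gives (Ax)^T y = x^T (A^*) y, i.e. x^T A^T y = x^T (A^*) y. Since this holds for all x, y, we must have A^* = A^T. Therefore
A^* =
[[3, 2],
 [-2, -2]].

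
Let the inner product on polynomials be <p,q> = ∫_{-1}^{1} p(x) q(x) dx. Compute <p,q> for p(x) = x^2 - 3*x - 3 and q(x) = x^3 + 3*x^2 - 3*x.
<p,q> = 0

Expand the product: p(x)·q(x) = x^5 - 15*x^3 + 9*x.
∫_{-1}^{1} of each monomial x^k gives [2/(k+1) if k even, 0 if k odd]. Integrating term-by-term (or equivalently evaluating the antiderivative F(x) = x^6/6 - 15*x^4/4 + 9*x^2/2 at the endpoints):
  F(1) − F(−1) = 11/12 − (11/12) = 0.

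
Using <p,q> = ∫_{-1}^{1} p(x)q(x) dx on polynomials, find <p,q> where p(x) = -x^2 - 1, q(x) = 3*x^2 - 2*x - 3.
<p,q> = 24/5

Expand the product: p(x)·q(x) = -3*x^4 + 2*x^3 + 2*x + 3.
∫_{-1}^{1} of each monomial x^k gives [2/(k+1) if k even, 0 if k odd]. Integrating term-by-term (or equivalently evaluating the antiderivative F(x) = -3*x^5/5 + x^4/2 + x^2 + 3*x at the endpoints):
  F(1) − F(−1) = 39/10 − (-9/10) = 24/5.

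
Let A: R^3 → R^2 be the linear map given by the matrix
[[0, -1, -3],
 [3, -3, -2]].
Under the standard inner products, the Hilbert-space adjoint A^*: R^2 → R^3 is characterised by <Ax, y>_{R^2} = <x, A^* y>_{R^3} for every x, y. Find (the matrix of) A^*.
A^* = A^T =
[[0, 3],
 [-1, -3],
 [-3, -2]]

For real matrices with standard dot products, the defining identity <Ax, y> = <x, A^* y> gives (Ax)^T y = x^T (A^*) y, i.e. x^T A^T y = x^T (A^*) y. Since this holds for all x, y, we must have A^* = A^T. Therefore
A^* =
[[0, 3],
 [-1, -3],
 [-3, -2]].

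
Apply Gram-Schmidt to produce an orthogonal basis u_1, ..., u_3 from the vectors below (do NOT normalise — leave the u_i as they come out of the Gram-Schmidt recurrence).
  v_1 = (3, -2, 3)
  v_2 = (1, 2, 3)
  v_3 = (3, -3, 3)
Orthogonal basis:
  u_1 = (3, -2, 3)
  u_2 = (-1/11, 30/11, 21/11)
  u_3 = (-18/61, -9/61, 12/61)

Apply the Gram-Schmidt recurrence
  u_1 = v_1
  u_i = v_i − Σ_{j<i} ((v_i · u_j) / (u_j · u_j)) · u_j.

Step by step this gives:
  u_1 = (3, -2, 3)
  u_2 = (-1/11, 30/11, 21/11)
  u_3 = (-18/61, -9/61, 12/61)

Orthogonality check:
  u_2 · u_1 = 0 (should be 0)
  u_3 · u_1 = 0 (should be 0)
  u_3 · u_2 = 0 (should be 0)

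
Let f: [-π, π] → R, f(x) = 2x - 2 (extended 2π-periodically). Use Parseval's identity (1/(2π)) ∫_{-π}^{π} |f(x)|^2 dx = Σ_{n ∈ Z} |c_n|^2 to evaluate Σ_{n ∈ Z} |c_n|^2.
Σ |c_n|^2 = 4π^2/3 + 4

Expand and integrate term by term over [-π, π]:
  ∫ (2x)^2 dx = 4·(2π^3/3); ∫ 2·2·(-2)·x dx = 0 (odd integrand); ∫ (-2)^2 dx = 4·2π.
So (1/(2π)) ∫_{-π}^{π} (2x - 2)^2 dx = 4π^2/3 + 4 = 4π^2/3 + 4.
Parseval ⇒ Σ |c_n|^2 = 4π^2/3 + 4.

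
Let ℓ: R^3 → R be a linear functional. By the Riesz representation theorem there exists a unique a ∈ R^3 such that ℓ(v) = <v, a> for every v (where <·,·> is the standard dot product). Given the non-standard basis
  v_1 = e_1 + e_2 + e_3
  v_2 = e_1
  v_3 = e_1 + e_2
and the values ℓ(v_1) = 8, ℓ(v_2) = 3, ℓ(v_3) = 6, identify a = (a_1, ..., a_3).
a = (3, 3, 2)

Write a = (a_1, ..., a_3) in the standard basis. For each basis vector v_i, ℓ(v_i) = <v_i, a> is a linear equation in the a_j's. Collect the n equations into a matrix system V a = ℓ, where row i of V is v_i (expressed in the standard basis). Since V is invertible (lower-triangular with 1s on the diagonal, up to permutation), solve by back-substitution:
  V =
[[1, 1, 1],
 [1, 0, 0],
 [1, 1, 0]]
  V a = (8, 3, 6)
Solving gives a = (3, 3, 2).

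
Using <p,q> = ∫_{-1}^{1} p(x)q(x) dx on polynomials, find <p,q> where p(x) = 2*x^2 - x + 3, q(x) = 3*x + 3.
<p,q> = 20

Expand the product: p(x)·q(x) = 6*x^3 + 3*x^2 + 6*x + 9.
∫_{-1}^{1} of each monomial x^k gives [2/(k+1) if k even, 0 if k odd]. Integrating term-by-term (or equivalently evaluating the antiderivative F(x) = 3*x^4/2 + x^3 + 3*x^2 + 9*x at the endpoints):
  F(1) − F(−1) = 29/2 − (-11/2) = 20.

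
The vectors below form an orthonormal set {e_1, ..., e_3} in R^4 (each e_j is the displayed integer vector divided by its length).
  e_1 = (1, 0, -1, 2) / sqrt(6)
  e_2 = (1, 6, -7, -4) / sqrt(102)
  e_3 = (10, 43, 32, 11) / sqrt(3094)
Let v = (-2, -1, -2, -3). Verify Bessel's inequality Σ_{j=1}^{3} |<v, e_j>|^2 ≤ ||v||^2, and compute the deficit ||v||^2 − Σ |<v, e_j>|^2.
Σ |<v, e_j>|^2 = 1588/91; ||v||^2 = 18; deficit = 50/91

Write each e_j = u_j / sqrt(<u_j, u_j>) where u_j is the displayed integer vector. Then <v, e_j> = <v, u_j> / sqrt(<u_j, u_j>), so |<v, e_j>|^2 = <v, u_j>^2 / <u_j, u_j>.
Coefficients: <v, e_1> = -6/sqrt(6), <v, e_2> = 18/sqrt(102), <v, e_3> = -160/sqrt(3094).
Square and sum: Σ |<v, e_j>|^2 = 1588/91.
Compute ||v||^2 = v·v = 18.
Deficit = 18 − 1588/91 = 50/91 ≥ 0, confirming Bessel's inequality. (The deficit equals ||v − Σ <v,e_j> e_j||^2, the squared distance from v to span{e_j}.)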